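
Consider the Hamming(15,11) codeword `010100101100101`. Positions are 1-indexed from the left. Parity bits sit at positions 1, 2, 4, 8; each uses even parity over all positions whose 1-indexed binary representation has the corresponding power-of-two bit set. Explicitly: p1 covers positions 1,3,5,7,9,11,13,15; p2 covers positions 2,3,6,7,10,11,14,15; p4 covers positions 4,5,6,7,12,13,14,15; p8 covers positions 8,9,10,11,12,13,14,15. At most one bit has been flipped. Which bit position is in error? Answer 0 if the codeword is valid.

s1: b1⊕b3⊕b5⊕b7⊕b9⊕b11⊕b13⊕b15 = 0⊕0⊕0⊕1⊕1⊕0⊕1⊕1 = 0
s2: b2⊕b3⊕b6⊕b7⊕b10⊕b11⊕b14⊕b15 = 1⊕0⊕0⊕1⊕1⊕0⊕0⊕1 = 0
s4: b4⊕b5⊕b6⊕b7⊕b12⊕b13⊕b14⊕b15 = 1⊕0⊕0⊕1⊕0⊕1⊕0⊕1 = 0
s8: b8⊕b9⊕b10⊕b11⊕b12⊕b13⊕b14⊕b15 = 0⊕1⊕1⊕0⊕0⊕1⊕0⊕1 = 0
Syndrome (s8...s1) = 0000 → position 0 (no error).

0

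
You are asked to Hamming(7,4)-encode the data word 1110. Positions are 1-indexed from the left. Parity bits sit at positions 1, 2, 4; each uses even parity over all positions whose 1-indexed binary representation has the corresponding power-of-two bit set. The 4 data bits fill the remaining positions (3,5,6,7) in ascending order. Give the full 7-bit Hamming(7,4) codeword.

0010110

Place data bits at non-power-of-two positions: b3=1, b5=1, b6=1, b7=0.
p1 = XOR of data positions {3,5,7} = 1⊕1⊕0 = 0
p2 = XOR of data positions {3,6,7} = 1⊕1⊕0 = 0
p4 = XOR of data positions {5,6,7} = 1⊕1⊕0 = 0
Codeword b1..b7 = 0010110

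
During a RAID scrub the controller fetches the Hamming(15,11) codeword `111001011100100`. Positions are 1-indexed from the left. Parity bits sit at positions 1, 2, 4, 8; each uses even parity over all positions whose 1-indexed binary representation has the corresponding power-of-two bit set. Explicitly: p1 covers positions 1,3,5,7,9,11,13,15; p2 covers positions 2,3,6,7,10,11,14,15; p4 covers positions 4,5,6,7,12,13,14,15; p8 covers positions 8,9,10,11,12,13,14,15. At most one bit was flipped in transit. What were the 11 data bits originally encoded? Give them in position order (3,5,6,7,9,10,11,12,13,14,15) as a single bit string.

10101100100

s1: b1⊕b3⊕b5⊕b7⊕b9⊕b11⊕b13⊕b15 = 1⊕1⊕0⊕0⊕1⊕0⊕1⊕0 = 0
s2: b2⊕b3⊕b6⊕b7⊕b10⊕b11⊕b14⊕b15 = 1⊕1⊕1⊕0⊕1⊕0⊕0⊕0 = 0
s4: b4⊕b5⊕b6⊕b7⊕b12⊕b13⊕b14⊕b15 = 0⊕0⊕1⊕0⊕0⊕1⊕0⊕0 = 0
s8: b8⊕b9⊕b10⊕b11⊕b12⊕b13⊕b14⊕b15 = 1⊕1⊕1⊕0⊕0⊕1⊕0⊕0 = 0
Syndrome (s8...s1) = 0000 → position 0 (no error).
No correction needed.
Data bits at positions 3,5,6,7,9,10,11,12,13,14,15: 10101100100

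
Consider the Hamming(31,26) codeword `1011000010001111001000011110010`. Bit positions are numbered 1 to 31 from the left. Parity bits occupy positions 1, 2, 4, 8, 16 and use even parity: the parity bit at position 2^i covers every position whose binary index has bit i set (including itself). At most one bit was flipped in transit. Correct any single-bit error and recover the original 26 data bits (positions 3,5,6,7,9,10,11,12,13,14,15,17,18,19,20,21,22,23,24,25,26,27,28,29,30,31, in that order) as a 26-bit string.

s1: b1⊕b3⊕b5⊕b7⊕b9⊕b11⊕b13⊕b15⊕b17⊕b19⊕b21⊕b23⊕b25⊕b27⊕b29⊕b31 = 1⊕1⊕0⊕0⊕1⊕0⊕1⊕1⊕0⊕1⊕0⊕0⊕1⊕1⊕0⊕0 = 0
s2: b2⊕b3⊕b6⊕b7⊕b10⊕b11⊕b14⊕b15⊕b18⊕b19⊕b22⊕b23⊕b26⊕b27⊕b30⊕b31 = 0⊕1⊕0⊕0⊕0⊕0⊕1⊕1⊕0⊕1⊕0⊕0⊕1⊕1⊕1⊕0 = 1
s4: b4⊕b5⊕b6⊕b7⊕b12⊕b13⊕b14⊕b15⊕b20⊕b21⊕b22⊕b23⊕b28⊕b29⊕b30⊕b31 = 1⊕0⊕0⊕0⊕0⊕1⊕1⊕1⊕0⊕0⊕0⊕0⊕0⊕0⊕1⊕0 = 1
s8: b8⊕b9⊕b10⊕b11⊕b12⊕b13⊕b14⊕b15⊕b24⊕b25⊕b26⊕b27⊕b28⊕b29⊕b30⊕b31 = 0⊕1⊕0⊕0⊕0⊕1⊕1⊕1⊕1⊕1⊕1⊕1⊕0⊕0⊕1⊕0 = 1
s16: b16⊕b17⊕b18⊕b19⊕b20⊕b21⊕b22⊕b23⊕b24⊕b25⊕b26⊕b27⊕b28⊕b29⊕b30⊕b31 = 1⊕0⊕0⊕1⊕0⊕0⊕0⊕0⊕1⊕1⊕1⊕1⊕0⊕0⊕1⊕0 = 1
Syndrome (s16...s1) = 11110 → position 30.
Flip bit 30: corrected codeword = 1011000010001111001000011110000
Data bits at positions 3,5,6,7,9,10,11,12,13,14,15,17,18,19,20,21,22,23,24,25,26,27,28,29,30,31: 10001000111001000011110000

10001000111001000011110000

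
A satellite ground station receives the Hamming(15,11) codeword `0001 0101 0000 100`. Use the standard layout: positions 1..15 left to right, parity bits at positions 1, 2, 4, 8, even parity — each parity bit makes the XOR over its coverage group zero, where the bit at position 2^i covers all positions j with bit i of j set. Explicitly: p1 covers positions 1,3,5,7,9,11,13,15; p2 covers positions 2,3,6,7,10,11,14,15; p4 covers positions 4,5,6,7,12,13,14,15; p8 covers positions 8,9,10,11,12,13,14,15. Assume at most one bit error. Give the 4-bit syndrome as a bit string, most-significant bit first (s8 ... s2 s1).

0111

s1: b1⊕b3⊕b5⊕b7⊕b9⊕b11⊕b13⊕b15 = 0⊕0⊕0⊕0⊕0⊕0⊕1⊕0 = 1
s2: b2⊕b3⊕b6⊕b7⊕b10⊕b11⊕b14⊕b15 = 0⊕0⊕1⊕0⊕0⊕0⊕0⊕0 = 1
s4: b4⊕b5⊕b6⊕b7⊕b12⊕b13⊕b14⊕b15 = 1⊕0⊕1⊕0⊕0⊕1⊕0⊕0 = 1
s8: b8⊕b9⊕b10⊕b11⊕b12⊕b13⊕b14⊕b15 = 1⊕0⊕0⊕0⊕0⊕1⊕0⊕0 = 0
Syndrome (s8...s1) = 0111 → position 7.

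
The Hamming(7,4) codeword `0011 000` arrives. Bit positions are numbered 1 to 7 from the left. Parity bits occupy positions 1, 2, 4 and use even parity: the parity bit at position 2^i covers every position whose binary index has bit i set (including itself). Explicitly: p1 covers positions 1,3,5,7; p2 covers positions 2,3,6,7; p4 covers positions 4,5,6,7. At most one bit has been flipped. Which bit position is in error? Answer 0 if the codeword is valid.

7

s1: b1⊕b3⊕b5⊕b7 = 0⊕1⊕0⊕0 = 1
s2: b2⊕b3⊕b6⊕b7 = 0⊕1⊕0⊕0 = 1
s4: b4⊕b5⊕b6⊕b7 = 1⊕0⊕0⊕0 = 1
Syndrome (s4...s1) = 111 → position 7.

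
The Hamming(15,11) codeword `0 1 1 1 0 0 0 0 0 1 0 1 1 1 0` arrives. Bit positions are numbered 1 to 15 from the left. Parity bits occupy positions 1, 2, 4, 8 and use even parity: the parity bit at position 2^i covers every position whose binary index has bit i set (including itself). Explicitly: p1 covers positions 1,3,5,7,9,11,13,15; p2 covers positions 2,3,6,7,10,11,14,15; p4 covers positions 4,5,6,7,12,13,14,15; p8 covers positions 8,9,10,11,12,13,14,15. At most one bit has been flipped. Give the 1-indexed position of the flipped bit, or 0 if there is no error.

s1: b1⊕b3⊕b5⊕b7⊕b9⊕b11⊕b13⊕b15 = 0⊕1⊕0⊕0⊕0⊕0⊕1⊕0 = 0
s2: b2⊕b3⊕b6⊕b7⊕b10⊕b11⊕b14⊕b15 = 1⊕1⊕0⊕0⊕1⊕0⊕1⊕0 = 0
s4: b4⊕b5⊕b6⊕b7⊕b12⊕b13⊕b14⊕b15 = 1⊕0⊕0⊕0⊕1⊕1⊕1⊕0 = 0
s8: b8⊕b9⊕b10⊕b11⊕b12⊕b13⊕b14⊕b15 = 0⊕0⊕1⊕0⊕1⊕1⊕1⊕0 = 0
Syndrome (s8...s1) = 0000 → position 0 (no error).

0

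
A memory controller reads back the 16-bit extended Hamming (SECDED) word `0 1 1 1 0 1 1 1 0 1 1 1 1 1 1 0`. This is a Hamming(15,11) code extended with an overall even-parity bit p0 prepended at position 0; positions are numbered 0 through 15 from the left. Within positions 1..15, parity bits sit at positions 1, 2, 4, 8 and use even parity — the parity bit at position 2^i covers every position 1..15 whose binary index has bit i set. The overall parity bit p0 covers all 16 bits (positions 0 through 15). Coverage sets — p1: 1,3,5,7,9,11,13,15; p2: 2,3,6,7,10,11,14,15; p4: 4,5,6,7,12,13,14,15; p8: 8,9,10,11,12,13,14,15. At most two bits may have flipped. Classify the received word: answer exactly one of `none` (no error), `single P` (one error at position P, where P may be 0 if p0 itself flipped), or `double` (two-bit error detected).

double

s1: b1⊕b3⊕b5⊕b7⊕b9⊕b11⊕b13⊕b15 = 1⊕1⊕1⊕1⊕1⊕1⊕1⊕0 = 1
s2: b2⊕b3⊕b6⊕b7⊕b10⊕b11⊕b14⊕b15 = 1⊕1⊕1⊕1⊕1⊕1⊕1⊕0 = 1
s4: b4⊕b5⊕b6⊕b7⊕b12⊕b13⊕b14⊕b15 = 0⊕1⊕1⊕1⊕1⊕1⊕1⊕0 = 0
s8: b8⊕b9⊕b10⊕b11⊕b12⊕b13⊕b14⊕b15 = 0⊕1⊕1⊕1⊕1⊕1⊕1⊕0 = 0
Syndrome (s8...s1) = 0011 → position 3.
Overall parity (XOR of all 16 bits, including p0): 0⊕1⊕1⊕1⊕0⊕1⊕1⊕1⊕0⊕1⊕1⊕1⊕1⊕1⊕1⊕0 = 0
Overall=0, syndrome position=3 → double-bit error detected (uncorrectable).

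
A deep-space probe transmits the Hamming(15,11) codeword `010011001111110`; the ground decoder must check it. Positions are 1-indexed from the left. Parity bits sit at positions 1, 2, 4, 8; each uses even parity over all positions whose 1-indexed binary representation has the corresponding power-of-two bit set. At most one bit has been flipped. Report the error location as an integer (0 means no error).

6

s1: b1⊕b3⊕b5⊕b7⊕b9⊕b11⊕b13⊕b15 = 0⊕0⊕1⊕0⊕1⊕1⊕1⊕0 = 0
s2: b2⊕b3⊕b6⊕b7⊕b10⊕b11⊕b14⊕b15 = 1⊕0⊕1⊕0⊕1⊕1⊕1⊕0 = 1
s4: b4⊕b5⊕b6⊕b7⊕b12⊕b13⊕b14⊕b15 = 0⊕1⊕1⊕0⊕1⊕1⊕1⊕0 = 1
s8: b8⊕b9⊕b10⊕b11⊕b12⊕b13⊕b14⊕b15 = 0⊕1⊕1⊕1⊕1⊕1⊕1⊕0 = 0
Syndrome (s8...s1) = 0110 → position 6.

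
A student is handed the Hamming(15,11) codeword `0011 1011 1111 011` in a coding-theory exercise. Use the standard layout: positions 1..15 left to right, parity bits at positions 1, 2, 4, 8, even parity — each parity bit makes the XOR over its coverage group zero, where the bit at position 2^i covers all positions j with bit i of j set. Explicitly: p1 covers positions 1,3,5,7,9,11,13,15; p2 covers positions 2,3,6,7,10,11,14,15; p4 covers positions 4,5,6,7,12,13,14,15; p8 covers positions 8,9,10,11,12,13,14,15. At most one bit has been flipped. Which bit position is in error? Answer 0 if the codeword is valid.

8

s1: b1⊕b3⊕b5⊕b7⊕b9⊕b11⊕b13⊕b15 = 0⊕1⊕1⊕1⊕1⊕1⊕0⊕1 = 0
s2: b2⊕b3⊕b6⊕b7⊕b10⊕b11⊕b14⊕b15 = 0⊕1⊕0⊕1⊕1⊕1⊕1⊕1 = 0
s4: b4⊕b5⊕b6⊕b7⊕b12⊕b13⊕b14⊕b15 = 1⊕1⊕0⊕1⊕1⊕0⊕1⊕1 = 0
s8: b8⊕b9⊕b10⊕b11⊕b12⊕b13⊕b14⊕b15 = 1⊕1⊕1⊕1⊕1⊕0⊕1⊕1 = 1
Syndrome (s8...s1) = 1000 → position 8.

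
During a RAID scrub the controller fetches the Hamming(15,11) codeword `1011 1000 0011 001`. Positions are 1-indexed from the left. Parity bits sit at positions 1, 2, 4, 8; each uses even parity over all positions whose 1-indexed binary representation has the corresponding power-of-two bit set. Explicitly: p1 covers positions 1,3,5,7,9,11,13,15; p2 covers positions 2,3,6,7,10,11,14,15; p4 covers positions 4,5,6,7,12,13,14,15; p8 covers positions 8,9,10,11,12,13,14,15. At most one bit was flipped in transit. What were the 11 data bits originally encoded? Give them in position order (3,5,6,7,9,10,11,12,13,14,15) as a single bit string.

11000001001

s1: b1⊕b3⊕b5⊕b7⊕b9⊕b11⊕b13⊕b15 = 1⊕1⊕1⊕0⊕0⊕1⊕0⊕1 = 1
s2: b2⊕b3⊕b6⊕b7⊕b10⊕b11⊕b14⊕b15 = 0⊕1⊕0⊕0⊕0⊕1⊕0⊕1 = 1
s4: b4⊕b5⊕b6⊕b7⊕b12⊕b13⊕b14⊕b15 = 1⊕1⊕0⊕0⊕1⊕0⊕0⊕1 = 0
s8: b8⊕b9⊕b10⊕b11⊕b12⊕b13⊕b14⊕b15 = 0⊕0⊕0⊕1⊕1⊕0⊕0⊕1 = 1
Syndrome (s8...s1) = 1011 → position 11.
Flip bit 11: corrected codeword = 101110000001001
Data bits at positions 3,5,6,7,9,10,11,12,13,14,15: 11000001001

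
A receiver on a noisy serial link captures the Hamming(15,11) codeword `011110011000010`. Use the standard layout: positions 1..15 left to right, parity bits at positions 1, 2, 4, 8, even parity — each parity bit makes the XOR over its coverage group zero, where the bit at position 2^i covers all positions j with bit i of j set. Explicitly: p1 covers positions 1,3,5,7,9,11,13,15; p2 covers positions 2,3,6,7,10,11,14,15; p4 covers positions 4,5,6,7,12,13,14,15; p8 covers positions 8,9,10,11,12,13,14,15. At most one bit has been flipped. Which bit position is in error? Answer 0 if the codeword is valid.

s1: b1⊕b3⊕b5⊕b7⊕b9⊕b11⊕b13⊕b15 = 0⊕1⊕1⊕0⊕1⊕0⊕0⊕0 = 1
s2: b2⊕b3⊕b6⊕b7⊕b10⊕b11⊕b14⊕b15 = 1⊕1⊕0⊕0⊕0⊕0⊕1⊕0 = 1
s4: b4⊕b5⊕b6⊕b7⊕b12⊕b13⊕b14⊕b15 = 1⊕1⊕0⊕0⊕0⊕0⊕1⊕0 = 1
s8: b8⊕b9⊕b10⊕b11⊕b12⊕b13⊕b14⊕b15 = 1⊕1⊕0⊕0⊕0⊕0⊕1⊕0 = 1
Syndrome (s8...s1) = 1111 → position 15.

15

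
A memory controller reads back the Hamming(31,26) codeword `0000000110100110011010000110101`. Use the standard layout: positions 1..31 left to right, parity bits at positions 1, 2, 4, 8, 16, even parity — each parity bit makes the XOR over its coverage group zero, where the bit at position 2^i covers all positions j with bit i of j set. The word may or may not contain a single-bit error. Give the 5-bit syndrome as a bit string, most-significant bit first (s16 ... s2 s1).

11100

s1: b1⊕b3⊕b5⊕b7⊕b9⊕b11⊕b13⊕b15⊕b17⊕b19⊕b21⊕b23⊕b25⊕b27⊕b29⊕b31 = 0⊕0⊕0⊕0⊕1⊕1⊕0⊕1⊕0⊕1⊕1⊕0⊕0⊕1⊕1⊕1 = 0
s2: b2⊕b3⊕b6⊕b7⊕b10⊕b11⊕b14⊕b15⊕b18⊕b19⊕b22⊕b23⊕b26⊕b27⊕b30⊕b31 = 0⊕0⊕0⊕0⊕0⊕1⊕1⊕1⊕1⊕1⊕0⊕0⊕1⊕1⊕0⊕1 = 0
s4: b4⊕b5⊕b6⊕b7⊕b12⊕b13⊕b14⊕b15⊕b20⊕b21⊕b22⊕b23⊕b28⊕b29⊕b30⊕b31 = 0⊕0⊕0⊕0⊕0⊕0⊕1⊕1⊕0⊕1⊕0⊕0⊕0⊕1⊕0⊕1 = 1
s8: b8⊕b9⊕b10⊕b11⊕b12⊕b13⊕b14⊕b15⊕b24⊕b25⊕b26⊕b27⊕b28⊕b29⊕b30⊕b31 = 1⊕1⊕0⊕1⊕0⊕0⊕1⊕1⊕0⊕0⊕1⊕1⊕0⊕1⊕0⊕1 = 1
s16: b16⊕b17⊕b18⊕b19⊕b20⊕b21⊕b22⊕b23⊕b24⊕b25⊕b26⊕b27⊕b28⊕b29⊕b30⊕b31 = 0⊕0⊕1⊕1⊕0⊕1⊕0⊕0⊕0⊕0⊕1⊕1⊕0⊕1⊕0⊕1 = 1
Syndrome (s16...s1) = 11100 → position 28.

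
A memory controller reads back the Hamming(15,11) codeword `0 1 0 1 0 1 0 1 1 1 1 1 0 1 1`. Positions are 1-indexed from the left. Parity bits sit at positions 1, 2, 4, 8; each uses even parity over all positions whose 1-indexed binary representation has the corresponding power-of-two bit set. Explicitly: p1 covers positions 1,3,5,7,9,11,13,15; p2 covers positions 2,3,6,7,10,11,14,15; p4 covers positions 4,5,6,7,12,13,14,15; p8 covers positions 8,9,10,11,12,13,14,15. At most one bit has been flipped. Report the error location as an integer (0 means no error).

13

s1: b1⊕b3⊕b5⊕b7⊕b9⊕b11⊕b13⊕b15 = 0⊕0⊕0⊕0⊕1⊕1⊕0⊕1 = 1
s2: b2⊕b3⊕b6⊕b7⊕b10⊕b11⊕b14⊕b15 = 1⊕0⊕1⊕0⊕1⊕1⊕1⊕1 = 0
s4: b4⊕b5⊕b6⊕b7⊕b12⊕b13⊕b14⊕b15 = 1⊕0⊕1⊕0⊕1⊕0⊕1⊕1 = 1
s8: b8⊕b9⊕b10⊕b11⊕b12⊕b13⊕b14⊕b15 = 1⊕1⊕1⊕1⊕1⊕0⊕1⊕1 = 1
Syndrome (s8...s1) = 1101 → position 13.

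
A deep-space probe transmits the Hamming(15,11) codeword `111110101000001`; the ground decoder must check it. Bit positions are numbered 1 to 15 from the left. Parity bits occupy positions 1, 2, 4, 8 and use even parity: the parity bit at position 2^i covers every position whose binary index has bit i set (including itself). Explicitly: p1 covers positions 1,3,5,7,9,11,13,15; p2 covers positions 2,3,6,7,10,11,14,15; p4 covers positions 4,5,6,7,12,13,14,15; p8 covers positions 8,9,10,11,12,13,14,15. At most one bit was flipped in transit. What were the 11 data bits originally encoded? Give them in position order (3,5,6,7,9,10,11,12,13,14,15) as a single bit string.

s1: b1⊕b3⊕b5⊕b7⊕b9⊕b11⊕b13⊕b15 = 1⊕1⊕1⊕1⊕1⊕0⊕0⊕1 = 0
s2: b2⊕b3⊕b6⊕b7⊕b10⊕b11⊕b14⊕b15 = 1⊕1⊕0⊕1⊕0⊕0⊕0⊕1 = 0
s4: b4⊕b5⊕b6⊕b7⊕b12⊕b13⊕b14⊕b15 = 1⊕1⊕0⊕1⊕0⊕0⊕0⊕1 = 0
s8: b8⊕b9⊕b10⊕b11⊕b12⊕b13⊕b14⊕b15 = 0⊕1⊕0⊕0⊕0⊕0⊕0⊕1 = 0
Syndrome (s8...s1) = 0000 → position 0 (no error).
No correction needed.
Data bits at positions 3,5,6,7,9,10,11,12,13,14,15: 11011000001

11011000001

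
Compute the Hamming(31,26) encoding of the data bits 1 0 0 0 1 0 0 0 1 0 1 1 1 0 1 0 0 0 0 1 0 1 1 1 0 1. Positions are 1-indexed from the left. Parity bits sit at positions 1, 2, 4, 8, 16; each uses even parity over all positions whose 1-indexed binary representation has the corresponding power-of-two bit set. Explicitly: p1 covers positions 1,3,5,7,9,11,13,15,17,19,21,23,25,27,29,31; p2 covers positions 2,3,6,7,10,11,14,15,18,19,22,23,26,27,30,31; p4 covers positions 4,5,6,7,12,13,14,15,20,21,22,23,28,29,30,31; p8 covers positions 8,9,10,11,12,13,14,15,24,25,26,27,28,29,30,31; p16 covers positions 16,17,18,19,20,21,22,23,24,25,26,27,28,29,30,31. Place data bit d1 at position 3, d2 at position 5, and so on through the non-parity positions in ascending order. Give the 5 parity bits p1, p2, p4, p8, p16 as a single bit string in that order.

Place data bits at non-power-of-two positions: b3=1, b5=0, b6=0, b7=0, b9=1, b10=0, b11=0, b12=0, b13=1, b14=0, b15=1, b17=1, b18=1, b19=0, b20=1, b21=0, b22=0, b23=0, b24=0, b25=1, b26=0, b27=1, b28=1, b29=1, b30=0, b31=1.
p1 = XOR of data positions {3,5,7,9,11,13,15,17,19,21,23,25,27,29,31} = 1⊕0⊕0⊕1⊕0⊕1⊕1⊕1⊕0⊕0⊕0⊕1⊕1⊕1⊕1 = 1
p2 = XOR of data positions {3,6,7,10,11,14,15,18,19,22,23,26,27,30,31} = 1⊕0⊕0⊕0⊕0⊕0⊕1⊕1⊕0⊕0⊕0⊕0⊕1⊕0⊕1 = 1
p4 = XOR of data positions {5,6,7,12,13,14,15,20,21,22,23,28,29,30,31} = 0⊕0⊕0⊕0⊕1⊕0⊕1⊕1⊕0⊕0⊕0⊕1⊕1⊕0⊕1 = 0
p8 = XOR of data positions {9,10,11,12,13,14,15,24,25,26,27,28,29,30,31} = 1⊕0⊕0⊕0⊕1⊕0⊕1⊕0⊕1⊕0⊕1⊕1⊕1⊕0⊕1 = 0
p16 = XOR of data positions {17,18,19,20,21,22,23,24,25,26,27,28,29,30,31} = 1⊕1⊕0⊕1⊕0⊕0⊕0⊕0⊕1⊕0⊕1⊕1⊕1⊕0⊕1 = 0
Parity bits p1,p2,p4,p8,p16 = 11000

11000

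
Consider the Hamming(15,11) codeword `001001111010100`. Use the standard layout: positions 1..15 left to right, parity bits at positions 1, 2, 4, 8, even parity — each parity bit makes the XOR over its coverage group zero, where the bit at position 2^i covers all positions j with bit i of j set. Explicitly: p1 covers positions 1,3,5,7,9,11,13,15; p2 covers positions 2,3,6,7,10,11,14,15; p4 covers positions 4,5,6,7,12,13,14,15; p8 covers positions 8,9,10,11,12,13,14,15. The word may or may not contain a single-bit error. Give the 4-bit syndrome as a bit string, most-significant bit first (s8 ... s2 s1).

s1: b1⊕b3⊕b5⊕b7⊕b9⊕b11⊕b13⊕b15 = 0⊕1⊕0⊕1⊕1⊕1⊕1⊕0 = 1
s2: b2⊕b3⊕b6⊕b7⊕b10⊕b11⊕b14⊕b15 = 0⊕1⊕1⊕1⊕0⊕1⊕0⊕0 = 0
s4: b4⊕b5⊕b6⊕b7⊕b12⊕b13⊕b14⊕b15 = 0⊕0⊕1⊕1⊕0⊕1⊕0⊕0 = 1
s8: b8⊕b9⊕b10⊕b11⊕b12⊕b13⊕b14⊕b15 = 1⊕1⊕0⊕1⊕0⊕1⊕0⊕0 = 0
Syndrome (s8...s1) = 0101 → position 5.

0101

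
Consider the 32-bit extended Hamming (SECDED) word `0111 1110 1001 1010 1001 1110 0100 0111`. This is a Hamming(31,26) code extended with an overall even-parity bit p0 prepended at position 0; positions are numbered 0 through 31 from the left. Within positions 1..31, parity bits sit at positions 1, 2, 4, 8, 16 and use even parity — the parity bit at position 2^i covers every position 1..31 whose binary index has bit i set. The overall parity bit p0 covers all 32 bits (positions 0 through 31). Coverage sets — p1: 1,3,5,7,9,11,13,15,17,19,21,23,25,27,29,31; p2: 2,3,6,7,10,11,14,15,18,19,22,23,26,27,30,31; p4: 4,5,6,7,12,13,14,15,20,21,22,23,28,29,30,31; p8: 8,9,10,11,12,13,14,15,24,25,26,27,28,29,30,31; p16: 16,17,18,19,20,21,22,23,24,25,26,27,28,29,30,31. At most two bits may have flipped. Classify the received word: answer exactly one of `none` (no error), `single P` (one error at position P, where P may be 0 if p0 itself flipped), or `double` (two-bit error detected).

s1: b1⊕b3⊕b5⊕b7⊕b9⊕b11⊕b13⊕b15⊕b17⊕b19⊕b21⊕b23⊕b25⊕b27⊕b29⊕b31 = 1⊕1⊕1⊕0⊕0⊕1⊕0⊕0⊕0⊕1⊕1⊕0⊕1⊕0⊕1⊕1 = 1
s2: b2⊕b3⊕b6⊕b7⊕b10⊕b11⊕b14⊕b15⊕b18⊕b19⊕b22⊕b23⊕b26⊕b27⊕b30⊕b31 = 1⊕1⊕1⊕0⊕0⊕1⊕1⊕0⊕0⊕1⊕1⊕0⊕0⊕0⊕1⊕1 = 1
s4: b4⊕b5⊕b6⊕b7⊕b12⊕b13⊕b14⊕b15⊕b20⊕b21⊕b22⊕b23⊕b28⊕b29⊕b30⊕b31 = 1⊕1⊕1⊕0⊕1⊕0⊕1⊕0⊕1⊕1⊕1⊕0⊕0⊕1⊕1⊕1 = 1
s8: b8⊕b9⊕b10⊕b11⊕b12⊕b13⊕b14⊕b15⊕b24⊕b25⊕b26⊕b27⊕b28⊕b29⊕b30⊕b31 = 1⊕0⊕0⊕1⊕1⊕0⊕1⊕0⊕0⊕1⊕0⊕0⊕0⊕1⊕1⊕1 = 0
s16: b16⊕b17⊕b18⊕b19⊕b20⊕b21⊕b22⊕b23⊕b24⊕b25⊕b26⊕b27⊕b28⊕b29⊕b30⊕b31 = 1⊕0⊕0⊕1⊕1⊕1⊕1⊕0⊕0⊕1⊕0⊕0⊕0⊕1⊕1⊕1 = 1
Syndrome (s16...s1) = 10111 → position 23.
Overall parity (XOR of all 32 bits, including p0): 0⊕1⊕1⊕1⊕1⊕1⊕1⊕0⊕1⊕0⊕0⊕1⊕1⊕0⊕1⊕0⊕1⊕0⊕0⊕1⊕1⊕1⊕1⊕0⊕0⊕1⊕0⊕0⊕0⊕1⊕1⊕1 = 1
Overall=1, syndrome position=23 → single-bit error at position 23.

single 23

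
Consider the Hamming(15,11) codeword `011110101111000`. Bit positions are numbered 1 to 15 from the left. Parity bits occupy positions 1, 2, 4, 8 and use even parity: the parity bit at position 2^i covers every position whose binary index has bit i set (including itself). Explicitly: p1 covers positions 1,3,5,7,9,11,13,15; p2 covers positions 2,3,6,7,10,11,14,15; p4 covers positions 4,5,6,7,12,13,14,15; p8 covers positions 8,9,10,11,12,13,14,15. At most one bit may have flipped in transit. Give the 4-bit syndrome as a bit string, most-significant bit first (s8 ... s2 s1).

0011

s1: b1⊕b3⊕b5⊕b7⊕b9⊕b11⊕b13⊕b15 = 0⊕1⊕1⊕1⊕1⊕1⊕0⊕0 = 1
s2: b2⊕b3⊕b6⊕b7⊕b10⊕b11⊕b14⊕b15 = 1⊕1⊕0⊕1⊕1⊕1⊕0⊕0 = 1
s4: b4⊕b5⊕b6⊕b7⊕b12⊕b13⊕b14⊕b15 = 1⊕1⊕0⊕1⊕1⊕0⊕0⊕0 = 0
s8: b8⊕b9⊕b10⊕b11⊕b12⊕b13⊕b14⊕b15 = 0⊕1⊕1⊕1⊕1⊕0⊕0⊕0 = 0
Syndrome (s8...s1) = 0011 → position 3.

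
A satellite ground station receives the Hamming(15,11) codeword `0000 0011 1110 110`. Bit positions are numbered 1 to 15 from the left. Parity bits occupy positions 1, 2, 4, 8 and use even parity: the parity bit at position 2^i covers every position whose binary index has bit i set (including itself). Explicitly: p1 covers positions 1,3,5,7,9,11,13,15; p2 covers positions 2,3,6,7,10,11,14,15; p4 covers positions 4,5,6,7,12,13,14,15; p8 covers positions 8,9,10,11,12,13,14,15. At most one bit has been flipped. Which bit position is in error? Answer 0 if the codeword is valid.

4

s1: b1⊕b3⊕b5⊕b7⊕b9⊕b11⊕b13⊕b15 = 0⊕0⊕0⊕1⊕1⊕1⊕1⊕0 = 0
s2: b2⊕b3⊕b6⊕b7⊕b10⊕b11⊕b14⊕b15 = 0⊕0⊕0⊕1⊕1⊕1⊕1⊕0 = 0
s4: b4⊕b5⊕b6⊕b7⊕b12⊕b13⊕b14⊕b15 = 0⊕0⊕0⊕1⊕0⊕1⊕1⊕0 = 1
s8: b8⊕b9⊕b10⊕b11⊕b12⊕b13⊕b14⊕b15 = 1⊕1⊕1⊕1⊕0⊕1⊕1⊕0 = 0
Syndrome (s8...s1) = 0100 → position 4.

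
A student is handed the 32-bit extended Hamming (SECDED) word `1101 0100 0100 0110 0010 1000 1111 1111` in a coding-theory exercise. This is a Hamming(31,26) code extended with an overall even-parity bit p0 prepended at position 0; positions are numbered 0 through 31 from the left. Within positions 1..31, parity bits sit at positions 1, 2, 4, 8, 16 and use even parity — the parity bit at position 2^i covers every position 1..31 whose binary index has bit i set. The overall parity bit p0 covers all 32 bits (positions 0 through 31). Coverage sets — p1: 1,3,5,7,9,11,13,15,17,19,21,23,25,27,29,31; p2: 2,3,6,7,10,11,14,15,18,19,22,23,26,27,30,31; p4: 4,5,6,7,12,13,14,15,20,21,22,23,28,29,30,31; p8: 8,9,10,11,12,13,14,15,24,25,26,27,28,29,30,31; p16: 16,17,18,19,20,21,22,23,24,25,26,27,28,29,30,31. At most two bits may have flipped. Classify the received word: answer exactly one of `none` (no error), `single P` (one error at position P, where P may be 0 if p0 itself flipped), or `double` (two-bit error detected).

single 11

s1: b1⊕b3⊕b5⊕b7⊕b9⊕b11⊕b13⊕b15⊕b17⊕b19⊕b21⊕b23⊕b25⊕b27⊕b29⊕b31 = 1⊕1⊕1⊕0⊕1⊕0⊕1⊕0⊕0⊕0⊕0⊕0⊕1⊕1⊕1⊕1 = 1
s2: b2⊕b3⊕b6⊕b7⊕b10⊕b11⊕b14⊕b15⊕b18⊕b19⊕b22⊕b23⊕b26⊕b27⊕b30⊕b31 = 0⊕1⊕0⊕0⊕0⊕0⊕1⊕0⊕1⊕0⊕0⊕0⊕1⊕1⊕1⊕1 = 1
s4: b4⊕b5⊕b6⊕b7⊕b12⊕b13⊕b14⊕b15⊕b20⊕b21⊕b22⊕b23⊕b28⊕b29⊕b30⊕b31 = 0⊕1⊕0⊕0⊕0⊕1⊕1⊕0⊕1⊕0⊕0⊕0⊕1⊕1⊕1⊕1 = 0
s8: b8⊕b9⊕b10⊕b11⊕b12⊕b13⊕b14⊕b15⊕b24⊕b25⊕b26⊕b27⊕b28⊕b29⊕b30⊕b31 = 0⊕1⊕0⊕0⊕0⊕1⊕1⊕0⊕1⊕1⊕1⊕1⊕1⊕1⊕1⊕1 = 1
s16: b16⊕b17⊕b18⊕b19⊕b20⊕b21⊕b22⊕b23⊕b24⊕b25⊕b26⊕b27⊕b28⊕b29⊕b30⊕b31 = 0⊕0⊕1⊕0⊕1⊕0⊕0⊕0⊕1⊕1⊕1⊕1⊕1⊕1⊕1⊕1 = 0
Syndrome (s16...s1) = 01011 → position 11.
Overall parity (XOR of all 32 bits, including p0): 1⊕1⊕0⊕1⊕0⊕1⊕0⊕0⊕0⊕1⊕0⊕0⊕0⊕1⊕1⊕0⊕0⊕0⊕1⊕0⊕1⊕0⊕0⊕0⊕1⊕1⊕1⊕1⊕1⊕1⊕1⊕1 = 1
Overall=1, syndrome position=11 → single-bit error at position 11.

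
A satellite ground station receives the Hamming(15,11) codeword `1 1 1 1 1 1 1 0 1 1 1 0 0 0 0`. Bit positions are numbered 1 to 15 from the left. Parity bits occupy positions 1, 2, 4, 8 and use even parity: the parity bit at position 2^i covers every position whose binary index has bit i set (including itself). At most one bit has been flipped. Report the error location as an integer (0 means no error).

8

s1: b1⊕b3⊕b5⊕b7⊕b9⊕b11⊕b13⊕b15 = 1⊕1⊕1⊕1⊕1⊕1⊕0⊕0 = 0
s2: b2⊕b3⊕b6⊕b7⊕b10⊕b11⊕b14⊕b15 = 1⊕1⊕1⊕1⊕1⊕1⊕0⊕0 = 0
s4: b4⊕b5⊕b6⊕b7⊕b12⊕b13⊕b14⊕b15 = 1⊕1⊕1⊕1⊕0⊕0⊕0⊕0 = 0
s8: b8⊕b9⊕b10⊕b11⊕b12⊕b13⊕b14⊕b15 = 0⊕1⊕1⊕1⊕0⊕0⊕0⊕0 = 1
Syndrome (s8...s1) = 1000 → position 8.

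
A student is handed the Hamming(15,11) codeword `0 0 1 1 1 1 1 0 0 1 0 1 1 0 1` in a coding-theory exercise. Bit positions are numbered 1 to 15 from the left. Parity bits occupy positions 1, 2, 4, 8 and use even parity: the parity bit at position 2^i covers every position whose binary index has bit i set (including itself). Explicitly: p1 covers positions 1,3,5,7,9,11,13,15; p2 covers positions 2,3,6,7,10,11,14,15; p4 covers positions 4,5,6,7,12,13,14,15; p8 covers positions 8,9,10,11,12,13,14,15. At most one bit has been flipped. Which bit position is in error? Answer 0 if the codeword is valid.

s1: b1⊕b3⊕b5⊕b7⊕b9⊕b11⊕b13⊕b15 = 0⊕1⊕1⊕1⊕0⊕0⊕1⊕1 = 1
s2: b2⊕b3⊕b6⊕b7⊕b10⊕b11⊕b14⊕b15 = 0⊕1⊕1⊕1⊕1⊕0⊕0⊕1 = 1
s4: b4⊕b5⊕b6⊕b7⊕b12⊕b13⊕b14⊕b15 = 1⊕1⊕1⊕1⊕1⊕1⊕0⊕1 = 1
s8: b8⊕b9⊕b10⊕b11⊕b12⊕b13⊕b14⊕b15 = 0⊕0⊕1⊕0⊕1⊕1⊕0⊕1 = 0
Syndrome (s8...s1) = 0111 → position 7.

7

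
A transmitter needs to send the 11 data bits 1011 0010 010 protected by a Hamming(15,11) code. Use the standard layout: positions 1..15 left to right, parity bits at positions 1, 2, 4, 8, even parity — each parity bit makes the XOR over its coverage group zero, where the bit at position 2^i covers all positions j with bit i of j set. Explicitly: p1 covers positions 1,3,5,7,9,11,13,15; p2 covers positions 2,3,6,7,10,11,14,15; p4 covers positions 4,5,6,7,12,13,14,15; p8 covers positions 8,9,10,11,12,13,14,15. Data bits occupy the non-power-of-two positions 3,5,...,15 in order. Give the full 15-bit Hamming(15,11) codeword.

Place data bits at non-power-of-two positions: b3=1, b5=0, b6=1, b7=1, b9=0, b10=0, b11=1, b12=0, b13=0, b14=1, b15=0.
p1 = XOR of data positions {3,5,7,9,11,13,15} = 1⊕0⊕1⊕0⊕1⊕0⊕0 = 1
p2 = XOR of data positions {3,6,7,10,11,14,15} = 1⊕1⊕1⊕0⊕1⊕1⊕0 = 1
p4 = XOR of data positions {5,6,7,12,13,14,15} = 0⊕1⊕1⊕0⊕0⊕1⊕0 = 1
p8 = XOR of data positions {9,10,11,12,13,14,15} = 0⊕0⊕1⊕0⊕0⊕1⊕0 = 0
Codeword b1..b15 = 111101100010010

111101100010010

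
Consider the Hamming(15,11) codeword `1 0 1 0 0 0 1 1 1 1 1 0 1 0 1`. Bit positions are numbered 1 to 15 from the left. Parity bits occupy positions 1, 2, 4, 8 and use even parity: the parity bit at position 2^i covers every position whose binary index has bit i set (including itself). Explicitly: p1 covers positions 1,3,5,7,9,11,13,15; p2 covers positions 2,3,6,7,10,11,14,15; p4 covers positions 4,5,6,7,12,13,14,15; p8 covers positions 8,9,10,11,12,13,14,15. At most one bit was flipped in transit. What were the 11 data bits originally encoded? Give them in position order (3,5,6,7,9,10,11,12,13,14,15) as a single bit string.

10001110101

s1: b1⊕b3⊕b5⊕b7⊕b9⊕b11⊕b13⊕b15 = 1⊕1⊕0⊕1⊕1⊕1⊕1⊕1 = 1
s2: b2⊕b3⊕b6⊕b7⊕b10⊕b11⊕b14⊕b15 = 0⊕1⊕0⊕1⊕1⊕1⊕0⊕1 = 1
s4: b4⊕b5⊕b6⊕b7⊕b12⊕b13⊕b14⊕b15 = 0⊕0⊕0⊕1⊕0⊕1⊕0⊕1 = 1
s8: b8⊕b9⊕b10⊕b11⊕b12⊕b13⊕b14⊕b15 = 1⊕1⊕1⊕1⊕0⊕1⊕0⊕1 = 0
Syndrome (s8...s1) = 0111 → position 7.
Flip bit 7: corrected codeword = 101000011110101
Data bits at positions 3,5,6,7,9,10,11,12,13,14,15: 10001110101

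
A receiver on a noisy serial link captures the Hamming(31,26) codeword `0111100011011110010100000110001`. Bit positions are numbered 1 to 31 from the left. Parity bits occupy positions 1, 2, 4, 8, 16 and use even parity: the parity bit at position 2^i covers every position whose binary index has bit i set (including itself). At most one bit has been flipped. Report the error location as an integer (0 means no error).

s1: b1⊕b3⊕b5⊕b7⊕b9⊕b11⊕b13⊕b15⊕b17⊕b19⊕b21⊕b23⊕b25⊕b27⊕b29⊕b31 = 0⊕1⊕1⊕0⊕1⊕0⊕1⊕1⊕0⊕0⊕0⊕0⊕0⊕1⊕0⊕1 = 1
s2: b2⊕b3⊕b6⊕b7⊕b10⊕b11⊕b14⊕b15⊕b18⊕b19⊕b22⊕b23⊕b26⊕b27⊕b30⊕b31 = 1⊕1⊕0⊕0⊕1⊕0⊕1⊕1⊕1⊕0⊕0⊕0⊕1⊕1⊕0⊕1 = 1
s4: b4⊕b5⊕b6⊕b7⊕b12⊕b13⊕b14⊕b15⊕b20⊕b21⊕b22⊕b23⊕b28⊕b29⊕b30⊕b31 = 1⊕1⊕0⊕0⊕1⊕1⊕1⊕1⊕1⊕0⊕0⊕0⊕0⊕0⊕0⊕1 = 0
s8: b8⊕b9⊕b10⊕b11⊕b12⊕b13⊕b14⊕b15⊕b24⊕b25⊕b26⊕b27⊕b28⊕b29⊕b30⊕b31 = 0⊕1⊕1⊕0⊕1⊕1⊕1⊕1⊕0⊕0⊕1⊕1⊕0⊕0⊕0⊕1 = 1
s16: b16⊕b17⊕b18⊕b19⊕b20⊕b21⊕b22⊕b23⊕b24⊕b25⊕b26⊕b27⊕b28⊕b29⊕b30⊕b31 = 0⊕0⊕1⊕0⊕1⊕0⊕0⊕0⊕0⊕0⊕1⊕1⊕0⊕0⊕0⊕1 = 1
Syndrome (s16...s1) = 11011 → position 27.

27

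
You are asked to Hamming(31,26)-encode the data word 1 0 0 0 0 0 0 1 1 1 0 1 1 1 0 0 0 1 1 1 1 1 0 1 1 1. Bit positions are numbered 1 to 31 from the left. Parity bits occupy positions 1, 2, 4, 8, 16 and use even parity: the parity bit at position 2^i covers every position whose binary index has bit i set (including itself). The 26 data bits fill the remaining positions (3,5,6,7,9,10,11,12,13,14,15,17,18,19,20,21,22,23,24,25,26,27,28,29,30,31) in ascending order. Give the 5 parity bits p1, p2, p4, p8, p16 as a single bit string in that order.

Place data bits at non-power-of-two positions: b3=1, b5=0, b6=0, b7=0, b9=0, b10=0, b11=0, b12=1, b13=1, b14=1, b15=0, b17=1, b18=1, b19=1, b20=0, b21=0, b22=0, b23=1, b24=1, b25=1, b26=1, b27=1, b28=0, b29=1, b30=1, b31=1.
p1 = XOR of data positions {3,5,7,9,11,13,15,17,19,21,23,25,27,29,31} = 1⊕0⊕0⊕0⊕0⊕1⊕0⊕1⊕1⊕0⊕1⊕1⊕1⊕1⊕1 = 1
p2 = XOR of data positions {3,6,7,10,11,14,15,18,19,22,23,26,27,30,31} = 1⊕0⊕0⊕0⊕0⊕1⊕0⊕1⊕1⊕0⊕1⊕1⊕1⊕1⊕1 = 1
p4 = XOR of data positions {5,6,7,12,13,14,15,20,21,22,23,28,29,30,31} = 0⊕0⊕0⊕1⊕1⊕1⊕0⊕0⊕0⊕0⊕1⊕0⊕1⊕1⊕1 = 1
p8 = XOR of data positions {9,10,11,12,13,14,15,24,25,26,27,28,29,30,31} = 0⊕0⊕0⊕1⊕1⊕1⊕0⊕1⊕1⊕1⊕1⊕0⊕1⊕1⊕1 = 0
p16 = XOR of data positions {17,18,19,20,21,22,23,24,25,26,27,28,29,30,31} = 1⊕1⊕1⊕0⊕0⊕0⊕1⊕1⊕1⊕1⊕1⊕0⊕1⊕1⊕1 = 1
Parity bits p1,p2,p4,p8,p16 = 11101

11101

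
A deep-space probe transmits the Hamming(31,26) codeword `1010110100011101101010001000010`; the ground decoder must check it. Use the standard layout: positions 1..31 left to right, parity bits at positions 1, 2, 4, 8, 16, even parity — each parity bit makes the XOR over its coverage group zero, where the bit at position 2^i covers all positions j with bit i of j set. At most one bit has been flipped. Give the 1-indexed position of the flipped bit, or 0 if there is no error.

s1: b1⊕b3⊕b5⊕b7⊕b9⊕b11⊕b13⊕b15⊕b17⊕b19⊕b21⊕b23⊕b25⊕b27⊕b29⊕b31 = 1⊕1⊕1⊕0⊕0⊕0⊕1⊕0⊕1⊕1⊕1⊕0⊕1⊕0⊕0⊕0 = 0
s2: b2⊕b3⊕b6⊕b7⊕b10⊕b11⊕b14⊕b15⊕b18⊕b19⊕b22⊕b23⊕b26⊕b27⊕b30⊕b31 = 0⊕1⊕1⊕0⊕0⊕0⊕1⊕0⊕0⊕1⊕0⊕0⊕0⊕0⊕1⊕0 = 1
s4: b4⊕b5⊕b6⊕b7⊕b12⊕b13⊕b14⊕b15⊕b20⊕b21⊕b22⊕b23⊕b28⊕b29⊕b30⊕b31 = 0⊕1⊕1⊕0⊕1⊕1⊕1⊕0⊕0⊕1⊕0⊕0⊕0⊕0⊕1⊕0 = 1
s8: b8⊕b9⊕b10⊕b11⊕b12⊕b13⊕b14⊕b15⊕b24⊕b25⊕b26⊕b27⊕b28⊕b29⊕b30⊕b31 = 1⊕0⊕0⊕0⊕1⊕1⊕1⊕0⊕0⊕1⊕0⊕0⊕0⊕0⊕1⊕0 = 0
s16: b16⊕b17⊕b18⊕b19⊕b20⊕b21⊕b22⊕b23⊕b24⊕b25⊕b26⊕b27⊕b28⊕b29⊕b30⊕b31 = 1⊕1⊕0⊕1⊕0⊕1⊕0⊕0⊕0⊕1⊕0⊕0⊕0⊕0⊕1⊕0 = 0
Syndrome (s16...s1) = 00110 → position 6.

6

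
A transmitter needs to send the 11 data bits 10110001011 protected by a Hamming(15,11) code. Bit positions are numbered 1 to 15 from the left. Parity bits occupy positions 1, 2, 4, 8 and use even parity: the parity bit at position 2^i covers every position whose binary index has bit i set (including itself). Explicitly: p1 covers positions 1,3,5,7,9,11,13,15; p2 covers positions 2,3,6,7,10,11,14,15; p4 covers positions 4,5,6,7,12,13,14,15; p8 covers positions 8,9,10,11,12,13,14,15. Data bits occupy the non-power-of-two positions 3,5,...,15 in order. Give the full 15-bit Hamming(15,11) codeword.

111101110001011

Place data bits at non-power-of-two positions: b3=1, b5=0, b6=1, b7=1, b9=0, b10=0, b11=0, b12=1, b13=0, b14=1, b15=1.
p1 = XOR of data positions {3,5,7,9,11,13,15} = 1⊕0⊕1⊕0⊕0⊕0⊕1 = 1
p2 = XOR of data positions {3,6,7,10,11,14,15} = 1⊕1⊕1⊕0⊕0⊕1⊕1 = 1
p4 = XOR of data positions {5,6,7,12,13,14,15} = 0⊕1⊕1⊕1⊕0⊕1⊕1 = 1
p8 = XOR of data positions {9,10,11,12,13,14,15} = 0⊕0⊕0⊕1⊕0⊕1⊕1 = 1
Codeword b1..b15 = 111101110001011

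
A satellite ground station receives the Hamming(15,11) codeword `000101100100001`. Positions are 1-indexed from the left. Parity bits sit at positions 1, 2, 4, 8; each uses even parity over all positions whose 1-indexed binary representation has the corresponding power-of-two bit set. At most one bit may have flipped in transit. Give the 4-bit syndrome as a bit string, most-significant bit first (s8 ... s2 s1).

s1: b1⊕b3⊕b5⊕b7⊕b9⊕b11⊕b13⊕b15 = 0⊕0⊕0⊕1⊕0⊕0⊕0⊕1 = 0
s2: b2⊕b3⊕b6⊕b7⊕b10⊕b11⊕b14⊕b15 = 0⊕0⊕1⊕1⊕1⊕0⊕0⊕1 = 0
s4: b4⊕b5⊕b6⊕b7⊕b12⊕b13⊕b14⊕b15 = 1⊕0⊕1⊕1⊕0⊕0⊕0⊕1 = 0
s8: b8⊕b9⊕b10⊕b11⊕b12⊕b13⊕b14⊕b15 = 0⊕0⊕1⊕0⊕0⊕0⊕0⊕1 = 0
Syndrome (s8...s1) = 0000 → position 0 (no error).

0000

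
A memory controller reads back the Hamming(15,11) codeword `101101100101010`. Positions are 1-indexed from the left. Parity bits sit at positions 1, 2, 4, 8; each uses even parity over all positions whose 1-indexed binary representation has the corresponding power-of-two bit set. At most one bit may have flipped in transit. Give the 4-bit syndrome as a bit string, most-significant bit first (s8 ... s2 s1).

1111

s1: b1⊕b3⊕b5⊕b7⊕b9⊕b11⊕b13⊕b15 = 1⊕1⊕0⊕1⊕0⊕0⊕0⊕0 = 1
s2: b2⊕b3⊕b6⊕b7⊕b10⊕b11⊕b14⊕b15 = 0⊕1⊕1⊕1⊕1⊕0⊕1⊕0 = 1
s4: b4⊕b5⊕b6⊕b7⊕b12⊕b13⊕b14⊕b15 = 1⊕0⊕1⊕1⊕1⊕0⊕1⊕0 = 1
s8: b8⊕b9⊕b10⊕b11⊕b12⊕b13⊕b14⊕b15 = 0⊕0⊕1⊕0⊕1⊕0⊕1⊕0 = 1
Syndrome (s8...s1) = 1111 → position 15.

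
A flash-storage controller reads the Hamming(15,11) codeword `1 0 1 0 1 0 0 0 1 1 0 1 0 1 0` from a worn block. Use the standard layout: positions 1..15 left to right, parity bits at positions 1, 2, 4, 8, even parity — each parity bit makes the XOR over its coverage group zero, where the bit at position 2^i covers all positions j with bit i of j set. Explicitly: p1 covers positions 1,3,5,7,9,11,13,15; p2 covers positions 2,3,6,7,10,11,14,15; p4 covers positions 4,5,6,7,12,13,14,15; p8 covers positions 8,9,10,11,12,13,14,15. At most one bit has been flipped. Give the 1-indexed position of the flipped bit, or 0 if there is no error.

s1: b1⊕b3⊕b5⊕b7⊕b9⊕b11⊕b13⊕b15 = 1⊕1⊕1⊕0⊕1⊕0⊕0⊕0 = 0
s2: b2⊕b3⊕b6⊕b7⊕b10⊕b11⊕b14⊕b15 = 0⊕1⊕0⊕0⊕1⊕0⊕1⊕0 = 1
s4: b4⊕b5⊕b6⊕b7⊕b12⊕b13⊕b14⊕b15 = 0⊕1⊕0⊕0⊕1⊕0⊕1⊕0 = 1
s8: b8⊕b9⊕b10⊕b11⊕b12⊕b13⊕b14⊕b15 = 0⊕1⊕1⊕0⊕1⊕0⊕1⊕0 = 0
Syndrome (s8...s1) = 0110 → position 6.

6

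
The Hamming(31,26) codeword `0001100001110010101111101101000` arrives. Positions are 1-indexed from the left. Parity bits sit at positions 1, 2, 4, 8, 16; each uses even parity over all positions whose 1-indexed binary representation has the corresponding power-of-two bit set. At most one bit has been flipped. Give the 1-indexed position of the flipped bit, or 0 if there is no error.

30

s1: b1⊕b3⊕b5⊕b7⊕b9⊕b11⊕b13⊕b15⊕b17⊕b19⊕b21⊕b23⊕b25⊕b27⊕b29⊕b31 = 0⊕0⊕1⊕0⊕0⊕1⊕0⊕1⊕1⊕1⊕1⊕1⊕1⊕0⊕0⊕0 = 0
s2: b2⊕b3⊕b6⊕b7⊕b10⊕b11⊕b14⊕b15⊕b18⊕b19⊕b22⊕b23⊕b26⊕b27⊕b30⊕b31 = 0⊕0⊕0⊕0⊕1⊕1⊕0⊕1⊕0⊕1⊕1⊕1⊕1⊕0⊕0⊕0 = 1
s4: b4⊕b5⊕b6⊕b7⊕b12⊕b13⊕b14⊕b15⊕b20⊕b21⊕b22⊕b23⊕b28⊕b29⊕b30⊕b31 = 1⊕1⊕0⊕0⊕1⊕0⊕0⊕1⊕1⊕1⊕1⊕1⊕1⊕0⊕0⊕0 = 1
s8: b8⊕b9⊕b10⊕b11⊕b12⊕b13⊕b14⊕b15⊕b24⊕b25⊕b26⊕b27⊕b28⊕b29⊕b30⊕b31 = 0⊕0⊕1⊕1⊕1⊕0⊕0⊕1⊕0⊕1⊕1⊕0⊕1⊕0⊕0⊕0 = 1
s16: b16⊕b17⊕b18⊕b19⊕b20⊕b21⊕b22⊕b23⊕b24⊕b25⊕b26⊕b27⊕b28⊕b29⊕b30⊕b31 = 0⊕1⊕0⊕1⊕1⊕1⊕1⊕1⊕0⊕1⊕1⊕0⊕1⊕0⊕0⊕0 = 1
Syndrome (s16...s1) = 11110 → position 30.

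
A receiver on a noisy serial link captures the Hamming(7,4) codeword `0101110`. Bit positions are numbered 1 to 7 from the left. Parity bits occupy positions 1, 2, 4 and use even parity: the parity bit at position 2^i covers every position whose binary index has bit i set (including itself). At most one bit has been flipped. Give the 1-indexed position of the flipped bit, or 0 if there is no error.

s1: b1⊕b3⊕b5⊕b7 = 0⊕0⊕1⊕0 = 1
s2: b2⊕b3⊕b6⊕b7 = 1⊕0⊕1⊕0 = 0
s4: b4⊕b5⊕b6⊕b7 = 1⊕1⊕1⊕0 = 1
Syndrome (s4...s1) = 101 → position 5.

5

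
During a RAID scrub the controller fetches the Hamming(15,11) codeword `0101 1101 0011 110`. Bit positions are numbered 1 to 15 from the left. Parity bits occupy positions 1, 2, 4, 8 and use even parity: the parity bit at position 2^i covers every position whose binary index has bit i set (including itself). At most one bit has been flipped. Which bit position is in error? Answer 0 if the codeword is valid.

9

s1: b1⊕b3⊕b5⊕b7⊕b9⊕b11⊕b13⊕b15 = 0⊕0⊕1⊕0⊕0⊕1⊕1⊕0 = 1
s2: b2⊕b3⊕b6⊕b7⊕b10⊕b11⊕b14⊕b15 = 1⊕0⊕1⊕0⊕0⊕1⊕1⊕0 = 0
s4: b4⊕b5⊕b6⊕b7⊕b12⊕b13⊕b14⊕b15 = 1⊕1⊕1⊕0⊕1⊕1⊕1⊕0 = 0
s8: b8⊕b9⊕b10⊕b11⊕b12⊕b13⊕b14⊕b15 = 1⊕0⊕0⊕1⊕1⊕1⊕1⊕0 = 1
Syndrome (s8...s1) = 1001 → position 9.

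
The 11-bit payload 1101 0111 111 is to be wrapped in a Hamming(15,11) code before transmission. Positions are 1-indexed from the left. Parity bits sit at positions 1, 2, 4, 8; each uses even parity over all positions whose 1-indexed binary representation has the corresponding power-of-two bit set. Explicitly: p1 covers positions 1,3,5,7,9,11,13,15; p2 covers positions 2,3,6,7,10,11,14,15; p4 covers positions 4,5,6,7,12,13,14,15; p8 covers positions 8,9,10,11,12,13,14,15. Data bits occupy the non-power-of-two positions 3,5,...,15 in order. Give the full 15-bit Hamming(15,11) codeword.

Place data bits at non-power-of-two positions: b3=1, b5=1, b6=0, b7=1, b9=0, b10=1, b11=1, b12=1, b13=1, b14=1, b15=1.
p1 = XOR of data positions {3,5,7,9,11,13,15} = 1⊕1⊕1⊕0⊕1⊕1⊕1 = 0
p2 = XOR of data positions {3,6,7,10,11,14,15} = 1⊕0⊕1⊕1⊕1⊕1⊕1 = 0
p4 = XOR of data positions {5,6,7,12,13,14,15} = 1⊕0⊕1⊕1⊕1⊕1⊕1 = 0
p8 = XOR of data positions {9,10,11,12,13,14,15} = 0⊕1⊕1⊕1⊕1⊕1⊕1 = 0
Codeword b1..b15 = 001010100111111

001010100111111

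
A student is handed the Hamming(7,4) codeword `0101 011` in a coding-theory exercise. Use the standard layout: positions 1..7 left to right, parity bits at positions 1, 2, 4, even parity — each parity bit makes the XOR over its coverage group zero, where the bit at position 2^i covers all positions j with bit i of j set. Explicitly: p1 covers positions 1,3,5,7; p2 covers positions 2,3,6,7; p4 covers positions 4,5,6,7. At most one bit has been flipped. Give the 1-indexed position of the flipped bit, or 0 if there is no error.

7

s1: b1⊕b3⊕b5⊕b7 = 0⊕0⊕0⊕1 = 1
s2: b2⊕b3⊕b6⊕b7 = 1⊕0⊕1⊕1 = 1
s4: b4⊕b5⊕b6⊕b7 = 1⊕0⊕1⊕1 = 1
Syndrome (s4...s1) = 111 → position 7.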